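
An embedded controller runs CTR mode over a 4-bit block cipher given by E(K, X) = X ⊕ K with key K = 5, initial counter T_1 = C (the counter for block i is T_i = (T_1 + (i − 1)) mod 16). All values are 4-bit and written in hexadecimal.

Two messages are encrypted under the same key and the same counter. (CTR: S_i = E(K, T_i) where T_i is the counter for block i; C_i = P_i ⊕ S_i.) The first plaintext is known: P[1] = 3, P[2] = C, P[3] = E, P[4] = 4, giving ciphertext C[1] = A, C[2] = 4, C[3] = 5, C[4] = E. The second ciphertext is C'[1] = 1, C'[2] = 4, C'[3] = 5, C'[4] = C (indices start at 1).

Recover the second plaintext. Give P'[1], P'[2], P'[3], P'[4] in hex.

In CTR with a reused counter, both messages share the same keystream S_i, so C_i ⊕ C'_i = P_i ⊕ P'_i and thus P'_i = P_i ⊕ C_i ⊕ C'_i.
P'[1]: 3 ⊕ A ⊕ 1 = 8.
P'[2]: C ⊕ 4 ⊕ 4 = C.
P'[3]: E ⊕ 5 ⊕ 5 = E.
P'[4]: 4 ⊕ E ⊕ C = 6.

P'[1] = 8, P'[2] = C, P'[3] = E, P'[4] = 6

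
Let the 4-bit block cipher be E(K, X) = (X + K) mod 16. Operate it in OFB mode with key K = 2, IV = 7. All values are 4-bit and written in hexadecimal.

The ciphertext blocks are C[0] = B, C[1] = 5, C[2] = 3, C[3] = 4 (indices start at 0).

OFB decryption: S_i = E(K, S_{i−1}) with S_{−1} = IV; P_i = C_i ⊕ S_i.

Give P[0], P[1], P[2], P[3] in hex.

P[0] = 2, P[1] = E, P[2] = E, P[3] = B

P[0]: S = E(K, 7) = 9; B ⊕ 9 = 2.
P[1]: S = E(K, 9) = B; 5 ⊕ B = E.
P[2]: S = E(K, B) = D; 3 ⊕ D = E.
P[3]: S = E(K, D) = F; 4 ⊕ F = B.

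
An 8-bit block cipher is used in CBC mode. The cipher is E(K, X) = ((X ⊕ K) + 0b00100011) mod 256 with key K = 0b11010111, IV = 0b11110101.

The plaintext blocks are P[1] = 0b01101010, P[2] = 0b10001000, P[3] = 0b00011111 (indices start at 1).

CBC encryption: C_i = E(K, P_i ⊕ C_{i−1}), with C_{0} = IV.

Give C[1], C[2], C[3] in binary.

C[1]: P[1] ⊕ 0b11110101 = 0b10011111; E(K, 0b10011111) = 0b01101011.
C[2]: P[2] ⊕ 0b01101011 = 0b11100011; E(K, 0b11100011) = 0b01010111.
C[3]: P[3] ⊕ 0b01010111 = 0b01001000; E(K, 0b01001000) = 0b11000010.

C[1] = 0b01101011, C[2] = 0b01010111, C[3] = 0b11000010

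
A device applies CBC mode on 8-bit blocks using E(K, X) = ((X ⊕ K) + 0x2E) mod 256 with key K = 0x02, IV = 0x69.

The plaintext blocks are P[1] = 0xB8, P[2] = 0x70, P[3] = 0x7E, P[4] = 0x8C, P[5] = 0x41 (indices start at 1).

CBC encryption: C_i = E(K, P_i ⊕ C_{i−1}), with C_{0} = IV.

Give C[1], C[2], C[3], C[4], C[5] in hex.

C[1] = 0x01, C[2] = 0xA1, C[3] = 0x0B, C[4] = 0xB3, C[5] = 0x1E

C[1]: P[1] ⊕ 0x69 = 0xD1; E(K, 0xD1) = 0x01.
C[2]: P[2] ⊕ 0x01 = 0x71; E(K, 0x71) = 0xA1.
C[3]: P[3] ⊕ 0xA1 = 0xDF; E(K, 0xDF) = 0x0B.
C[4]: P[4] ⊕ 0x0B = 0x87; E(K, 0x87) = 0xB3.
C[5]: P[5] ⊕ 0xB3 = 0xF2; E(K, 0xF2) = 0x1E.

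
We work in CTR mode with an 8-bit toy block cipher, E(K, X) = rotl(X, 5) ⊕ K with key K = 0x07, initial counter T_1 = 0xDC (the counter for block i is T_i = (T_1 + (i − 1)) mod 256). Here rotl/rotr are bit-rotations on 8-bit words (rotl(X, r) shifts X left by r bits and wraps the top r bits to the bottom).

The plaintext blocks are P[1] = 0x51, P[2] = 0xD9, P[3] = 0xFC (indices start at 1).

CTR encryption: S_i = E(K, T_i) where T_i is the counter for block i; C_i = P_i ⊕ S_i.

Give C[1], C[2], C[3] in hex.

C[1] = 0xCD, C[2] = 0x65, C[3] = 0x20

C[1]: T = 0xDC, S = E(K, T) = 0x9C; 0x51 ⊕ 0x9C = 0xCD.
C[2]: T = 0xDD, S = E(K, T) = 0xBC; 0xD9 ⊕ 0xBC = 0x65.
C[3]: T = 0xDE, S = E(K, T) = 0xDC; 0xFC ⊕ 0xDC = 0x20.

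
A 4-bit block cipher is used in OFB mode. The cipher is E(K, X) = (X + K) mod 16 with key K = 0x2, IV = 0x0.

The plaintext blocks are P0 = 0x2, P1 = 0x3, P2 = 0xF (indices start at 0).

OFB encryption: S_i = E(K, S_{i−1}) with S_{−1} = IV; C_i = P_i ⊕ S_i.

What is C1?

C1 = 0x7

C0: S = E(K, 0x0) = 0x2; 0x2 ⊕ 0x2 = 0x0.
C1: S = E(K, 0x2) = 0x4; 0x3 ⊕ 0x4 = 0x7.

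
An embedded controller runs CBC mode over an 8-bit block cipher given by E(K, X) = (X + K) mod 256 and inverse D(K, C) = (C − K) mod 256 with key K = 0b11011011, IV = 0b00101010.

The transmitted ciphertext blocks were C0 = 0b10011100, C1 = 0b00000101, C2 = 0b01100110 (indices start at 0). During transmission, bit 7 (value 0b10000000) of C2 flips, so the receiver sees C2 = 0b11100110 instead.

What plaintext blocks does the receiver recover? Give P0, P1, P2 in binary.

P0 = 0b11101011, P1 = 0b10110110, P2 = 0b00001110

CBC decryption: P_i = D(K, C_i) ⊕ C_{i−1}, with C_{−1} = IV.
Only C2 changed, to 0b11100110. In CBC, a change in C_i garbles P_i and flips the same bit in P_{i+1}. Decrypting the received ciphertext:
P0: D(K, 0b10011100) = 0b11000001; 0b11000001 ⊕ 0b00101010 = 0b11101011.
P1: D(K, 0b00000101) = 0b00101010; 0b00101010 ⊕ 0b10011100 = 0b10110110.
P2: D(K, 0b11100110) = 0b00001011; 0b00001011 ⊕ 0b00000101 = 0b00001110.
Blocks that differ from the original plaintext: P2.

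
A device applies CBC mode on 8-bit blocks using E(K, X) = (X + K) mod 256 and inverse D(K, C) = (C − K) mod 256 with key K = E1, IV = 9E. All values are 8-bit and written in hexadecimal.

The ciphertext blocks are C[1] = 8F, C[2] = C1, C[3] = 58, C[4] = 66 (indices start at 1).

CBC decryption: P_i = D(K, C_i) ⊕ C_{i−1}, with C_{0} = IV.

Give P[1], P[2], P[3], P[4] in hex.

P[1]: D(K, 8F) = AE; AE ⊕ 9E = 30.
P[2]: D(K, C1) = E0; E0 ⊕ 8F = 6F.
P[3]: D(K, 58) = 77; 77 ⊕ C1 = B6.
P[4]: D(K, 66) = 85; 85 ⊕ 58 = DD.

P[1] = 30, P[2] = 6F, P[3] = B6, P[4] = DD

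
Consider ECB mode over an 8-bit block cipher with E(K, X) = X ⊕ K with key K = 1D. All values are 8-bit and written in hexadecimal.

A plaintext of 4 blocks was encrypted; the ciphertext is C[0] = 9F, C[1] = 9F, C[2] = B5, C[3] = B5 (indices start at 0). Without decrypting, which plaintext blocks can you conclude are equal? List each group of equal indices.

ECB encrypts each block independently with the same key, so equal ciphertext blocks imply equal plaintext blocks.
C[0] = C[1] = 9F, so P[0] = P[1].
C[2] = C[3] = B5, so P[2] = P[3].

P[0] = P[1]; P[2] = P[3]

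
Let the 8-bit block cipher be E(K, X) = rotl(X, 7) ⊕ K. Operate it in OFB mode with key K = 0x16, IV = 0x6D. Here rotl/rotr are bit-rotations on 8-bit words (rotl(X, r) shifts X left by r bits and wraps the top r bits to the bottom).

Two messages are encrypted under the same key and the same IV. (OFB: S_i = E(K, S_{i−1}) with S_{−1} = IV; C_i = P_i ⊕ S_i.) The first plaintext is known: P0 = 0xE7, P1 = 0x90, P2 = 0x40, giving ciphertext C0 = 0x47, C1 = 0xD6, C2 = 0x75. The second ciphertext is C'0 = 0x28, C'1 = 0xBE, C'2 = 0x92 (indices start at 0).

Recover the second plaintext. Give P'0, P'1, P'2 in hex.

In OFB with a reused IV, both messages share the same keystream S_i, so C_i ⊕ C'_i = P_i ⊕ P'_i and thus P'_i = P_i ⊕ C_i ⊕ C'_i.
P'0: 0xE7 ⊕ 0x47 ⊕ 0x28 = 0x88.
P'1: 0x90 ⊕ 0xD6 ⊕ 0xBE = 0xF8.
P'2: 0x40 ⊕ 0x75 ⊕ 0x92 = 0xA7.

P'0 = 0x88, P'1 = 0xF8, P'2 = 0xA7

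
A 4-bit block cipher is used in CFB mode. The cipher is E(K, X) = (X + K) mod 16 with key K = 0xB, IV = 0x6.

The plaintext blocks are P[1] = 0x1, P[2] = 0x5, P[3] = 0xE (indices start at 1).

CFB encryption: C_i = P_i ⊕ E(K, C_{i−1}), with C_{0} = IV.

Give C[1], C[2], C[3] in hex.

C[1] = 0x0, C[2] = 0xE, C[3] = 0x7

C[1]: E(K, 0x6) = 0x1; 0x1 ⊕ 0x1 = 0x0.
C[2]: E(K, 0x0) = 0xB; 0x5 ⊕ 0xB = 0xE.
C[3]: E(K, 0xE) = 0x9; 0xE ⊕ 0x9 = 0x7.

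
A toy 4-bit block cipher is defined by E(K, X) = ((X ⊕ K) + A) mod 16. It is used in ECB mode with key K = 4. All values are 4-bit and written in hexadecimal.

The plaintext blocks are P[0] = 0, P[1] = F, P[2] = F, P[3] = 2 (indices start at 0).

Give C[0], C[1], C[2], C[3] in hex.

ECB encryption: C_i = E(K, P_i).
C[0]: E(K, 0) = E.
C[1]: E(K, F) = 5.
C[2]: E(K, F) = 5.
C[3]: E(K, 2) = 0.

C[0] = E, C[1] = 5, C[2] = 5, C[3] = 0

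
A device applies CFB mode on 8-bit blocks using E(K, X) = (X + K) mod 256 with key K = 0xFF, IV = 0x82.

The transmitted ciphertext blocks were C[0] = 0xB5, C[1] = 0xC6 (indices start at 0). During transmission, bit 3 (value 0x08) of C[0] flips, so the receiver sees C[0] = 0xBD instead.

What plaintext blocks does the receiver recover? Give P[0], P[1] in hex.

P[0] = 0x3C, P[1] = 0x7A

CFB decryption: P_i = C_i ⊕ E(K, C_{i−1}), with C_{−1} = IV.
Only C[0] changed, to 0xBD. In CFB, a change in C_i flips the same bit in P_i and garbles P_{i+1}. Decrypting the received ciphertext:
P[0]: E(K, 0x82) = 0x81; 0xBD ⊕ 0x81 = 0x3C.
P[1]: E(K, 0xBD) = 0xBC; 0xC6 ⊕ 0xBC = 0x7A.
Blocks that differ from the original plaintext: P[0], P[1].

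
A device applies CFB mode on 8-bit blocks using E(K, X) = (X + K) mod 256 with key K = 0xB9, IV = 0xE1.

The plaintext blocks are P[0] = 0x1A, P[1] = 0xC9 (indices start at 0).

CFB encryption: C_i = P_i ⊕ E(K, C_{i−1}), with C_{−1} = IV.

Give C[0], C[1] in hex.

C[0]: E(K, 0xE1) = 0x9A; 0x1A ⊕ 0x9A = 0x80.
C[1]: E(K, 0x80) = 0x39; 0xC9 ⊕ 0x39 = 0xF0.

C[0] = 0x80, C[1] = 0xF0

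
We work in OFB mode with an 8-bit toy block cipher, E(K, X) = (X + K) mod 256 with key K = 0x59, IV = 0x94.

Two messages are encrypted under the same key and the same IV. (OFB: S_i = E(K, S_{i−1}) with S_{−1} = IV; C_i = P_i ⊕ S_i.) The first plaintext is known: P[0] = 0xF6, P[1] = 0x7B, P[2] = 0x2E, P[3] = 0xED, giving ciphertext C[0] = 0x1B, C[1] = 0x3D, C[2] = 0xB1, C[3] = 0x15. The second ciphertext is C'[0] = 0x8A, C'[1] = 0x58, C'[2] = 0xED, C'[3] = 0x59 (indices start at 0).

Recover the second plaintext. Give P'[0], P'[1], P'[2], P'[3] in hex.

P'[0] = 0x67, P'[1] = 0x1E, P'[2] = 0x72, P'[3] = 0xA1

In OFB with a reused IV, both messages share the same keystream S_i, so C_i ⊕ C'_i = P_i ⊕ P'_i and thus P'_i = P_i ⊕ C_i ⊕ C'_i.
P'[0]: 0xF6 ⊕ 0x1B ⊕ 0x8A = 0x67.
P'[1]: 0x7B ⊕ 0x3D ⊕ 0x58 = 0x1E.
P'[2]: 0x2E ⊕ 0xB1 ⊕ 0xED = 0x72.
P'[3]: 0xED ⊕ 0x15 ⊕ 0x59 = 0xA1.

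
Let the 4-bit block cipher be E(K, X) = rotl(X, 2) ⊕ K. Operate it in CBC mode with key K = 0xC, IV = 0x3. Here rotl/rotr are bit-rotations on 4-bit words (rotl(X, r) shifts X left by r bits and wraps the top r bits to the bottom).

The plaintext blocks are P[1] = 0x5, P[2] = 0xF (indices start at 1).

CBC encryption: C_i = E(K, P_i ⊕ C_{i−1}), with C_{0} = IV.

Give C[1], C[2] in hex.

C[1] = 0x5, C[2] = 0x6

C[1]: P[1] ⊕ 0x3 = 0x6; E(K, 0x6) = 0x5.
C[2]: P[2] ⊕ 0x5 = 0xA; E(K, 0xA) = 0x6.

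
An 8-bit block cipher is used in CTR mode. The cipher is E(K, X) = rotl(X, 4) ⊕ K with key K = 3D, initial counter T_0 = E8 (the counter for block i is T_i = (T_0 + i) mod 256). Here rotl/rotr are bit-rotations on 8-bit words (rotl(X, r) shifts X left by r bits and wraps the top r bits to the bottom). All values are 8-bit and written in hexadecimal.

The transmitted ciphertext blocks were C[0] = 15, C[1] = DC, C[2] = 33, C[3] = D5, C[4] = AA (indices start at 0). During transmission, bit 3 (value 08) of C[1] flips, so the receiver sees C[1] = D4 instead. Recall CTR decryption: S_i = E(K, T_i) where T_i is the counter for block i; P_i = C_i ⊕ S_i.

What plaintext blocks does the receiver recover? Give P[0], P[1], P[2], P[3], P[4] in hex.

Only C[1] changed, to D4. In CTR, a change in C_i flips the same bit in P_i only; the keystream is unaffected. Decrypting the received ciphertext:
P[0]: T = E8, S = E(K, T) = B3; 15 ⊕ B3 = A6.
P[1]: T = E9, S = E(K, T) = A3; D4 ⊕ A3 = 77.
P[2]: T = EA, S = E(K, T) = 93; 33 ⊕ 93 = A0.
P[3]: T = EB, S = E(K, T) = 83; D5 ⊕ 83 = 56.
P[4]: T = EC, S = E(K, T) = F3; AA ⊕ F3 = 59.
Blocks that differ from the original plaintext: P[1].

P[0] = A6, P[1] = 77, P[2] = A0, P[3] = 56, P[4] = 59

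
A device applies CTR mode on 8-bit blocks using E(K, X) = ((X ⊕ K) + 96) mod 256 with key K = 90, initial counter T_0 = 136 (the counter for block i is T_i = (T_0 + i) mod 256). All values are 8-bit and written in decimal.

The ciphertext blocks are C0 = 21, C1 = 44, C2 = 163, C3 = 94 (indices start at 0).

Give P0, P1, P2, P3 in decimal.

CTR decryption: S_i = E(K, T_i) where T_i is the counter for block i; P_i = C_i ⊕ S_i.
P0: T = 136, S = E(K, T) = 50; 21 ⊕ 50 = 39.
P1: T = 137, S = E(K, T) = 51; 44 ⊕ 51 = 31.
P2: T = 138, S = E(K, T) = 48; 163 ⊕ 48 = 147.
P3: T = 139, S = E(K, T) = 49; 94 ⊕ 49 = 111.

P0 = 39, P1 = 31, P2 = 147, P3 = 111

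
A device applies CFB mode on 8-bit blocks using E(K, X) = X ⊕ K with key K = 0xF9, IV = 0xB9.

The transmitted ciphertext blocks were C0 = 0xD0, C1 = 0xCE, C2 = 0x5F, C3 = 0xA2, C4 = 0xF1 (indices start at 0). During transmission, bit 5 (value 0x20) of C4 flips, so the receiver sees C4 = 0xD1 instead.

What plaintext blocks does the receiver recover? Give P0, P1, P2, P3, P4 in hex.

P0 = 0x90, P1 = 0xE7, P2 = 0x68, P3 = 0x04, P4 = 0x8A

CFB decryption: P_i = C_i ⊕ E(K, C_{i−1}), with C_{−1} = IV.
Only C4 changed, to 0xD1. In CFB, a change in C_i flips the same bit in P_i and garbles P_{i+1}. Decrypting the received ciphertext:
P0: E(K, 0xB9) = 0x40; 0xD0 ⊕ 0x40 = 0x90.
P1: E(K, 0xD0) = 0x29; 0xCE ⊕ 0x29 = 0xE7.
P2: E(K, 0xCE) = 0x37; 0x5F ⊕ 0x37 = 0x68.
P3: E(K, 0x5F) = 0xA6; 0xA2 ⊕ 0xA6 = 0x04.
P4: E(K, 0xA2) = 0x5B; 0xD1 ⊕ 0x5B = 0x8A.
Blocks that differ from the original plaintext: P4.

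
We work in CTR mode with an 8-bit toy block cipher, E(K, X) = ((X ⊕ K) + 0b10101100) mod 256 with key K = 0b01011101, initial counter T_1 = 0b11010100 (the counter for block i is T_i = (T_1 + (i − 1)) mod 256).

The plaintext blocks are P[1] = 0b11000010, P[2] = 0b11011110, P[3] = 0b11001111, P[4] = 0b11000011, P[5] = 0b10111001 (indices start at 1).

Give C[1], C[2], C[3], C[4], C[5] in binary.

C[1] = 0b11110111, C[2] = 0b11101010, C[3] = 0b11111000, C[4] = 0b11110101, C[5] = 0b10001000

CTR encryption: S_i = E(K, T_i) where T_i is the counter for block i; C_i = P_i ⊕ S_i.
C[1]: T = 0b11010100, S = E(K, T) = 0b00110101; 0b11000010 ⊕ 0b00110101 = 0b11110111.
C[2]: T = 0b11010101, S = E(K, T) = 0b00110100; 0b11011110 ⊕ 0b00110100 = 0b11101010.
C[3]: T = 0b11010110, S = E(K, T) = 0b00110111; 0b11001111 ⊕ 0b00110111 = 0b11111000.
C[4]: T = 0b11010111, S = E(K, T) = 0b00110110; 0b11000011 ⊕ 0b00110110 = 0b11110101.
C[5]: T = 0b11011000, S = E(K, T) = 0b00110001; 0b10111001 ⊕ 0b00110001 = 0b10001000.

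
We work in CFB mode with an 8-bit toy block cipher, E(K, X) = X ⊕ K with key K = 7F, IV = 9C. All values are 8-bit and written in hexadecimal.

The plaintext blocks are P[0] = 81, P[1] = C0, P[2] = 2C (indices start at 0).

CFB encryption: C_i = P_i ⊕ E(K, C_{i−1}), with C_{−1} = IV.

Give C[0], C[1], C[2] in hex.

C[0] = 62, C[1] = DD, C[2] = 8E

C[0]: E(K, 9C) = E3; 81 ⊕ E3 = 62.
C[1]: E(K, 62) = 1D; C0 ⊕ 1D = DD.
C[2]: E(K, DD) = A2; 2C ⊕ A2 = 8E.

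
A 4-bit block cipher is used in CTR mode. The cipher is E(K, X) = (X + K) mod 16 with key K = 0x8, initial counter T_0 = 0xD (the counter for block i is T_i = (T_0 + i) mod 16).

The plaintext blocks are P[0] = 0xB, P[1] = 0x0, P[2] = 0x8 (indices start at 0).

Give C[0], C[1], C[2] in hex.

C[0] = 0xE, C[1] = 0x6, C[2] = 0xF

CTR encryption: S_i = E(K, T_i) where T_i is the counter for block i; C_i = P_i ⊕ S_i.
C[0]: T = 0xD, S = E(K, T) = 0x5; 0xB ⊕ 0x5 = 0xE.
C[1]: T = 0xE, S = E(K, T) = 0x6; 0x0 ⊕ 0x6 = 0x6.
C[2]: T = 0xF, S = E(K, T) = 0x7; 0x8 ⊕ 0x7 = 0xF.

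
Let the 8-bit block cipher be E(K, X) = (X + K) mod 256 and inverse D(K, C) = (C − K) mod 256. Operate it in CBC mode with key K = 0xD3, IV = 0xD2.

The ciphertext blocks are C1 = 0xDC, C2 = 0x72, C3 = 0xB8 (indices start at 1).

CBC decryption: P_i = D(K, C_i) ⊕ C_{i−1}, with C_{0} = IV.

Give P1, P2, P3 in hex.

P1: D(K, 0xDC) = 0x09; 0x09 ⊕ 0xD2 = 0xDB.
P2: D(K, 0x72) = 0x9F; 0x9F ⊕ 0xDC = 0x43.
P3: D(K, 0xB8) = 0xE5; 0xE5 ⊕ 0x72 = 0x97.

P1 = 0xDB, P2 = 0x43, P3 = 0x97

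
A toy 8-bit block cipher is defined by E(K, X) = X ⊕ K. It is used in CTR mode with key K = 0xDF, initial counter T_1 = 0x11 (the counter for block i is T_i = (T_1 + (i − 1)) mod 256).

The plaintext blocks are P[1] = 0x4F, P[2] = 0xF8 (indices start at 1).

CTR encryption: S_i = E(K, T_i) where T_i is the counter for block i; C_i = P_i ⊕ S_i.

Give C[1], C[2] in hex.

C[1] = 0x81, C[2] = 0x35

C[1]: T = 0x11, S = E(K, T) = 0xCE; 0x4F ⊕ 0xCE = 0x81.
C[2]: T = 0x12, S = E(K, T) = 0xCD; 0xF8 ⊕ 0xCD = 0x35.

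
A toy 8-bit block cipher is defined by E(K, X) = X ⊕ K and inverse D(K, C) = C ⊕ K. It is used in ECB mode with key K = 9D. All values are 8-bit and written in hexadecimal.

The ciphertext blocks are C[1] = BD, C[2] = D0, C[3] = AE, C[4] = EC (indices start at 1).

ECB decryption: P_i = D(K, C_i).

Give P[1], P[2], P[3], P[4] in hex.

P[1]: D(K, BD) = 20.
P[2]: D(K, D0) = 4D.
P[3]: D(K, AE) = 33.
P[4]: D(K, EC) = 71.

P[1] = 20, P[2] = 4D, P[3] = 33, P[4] = 71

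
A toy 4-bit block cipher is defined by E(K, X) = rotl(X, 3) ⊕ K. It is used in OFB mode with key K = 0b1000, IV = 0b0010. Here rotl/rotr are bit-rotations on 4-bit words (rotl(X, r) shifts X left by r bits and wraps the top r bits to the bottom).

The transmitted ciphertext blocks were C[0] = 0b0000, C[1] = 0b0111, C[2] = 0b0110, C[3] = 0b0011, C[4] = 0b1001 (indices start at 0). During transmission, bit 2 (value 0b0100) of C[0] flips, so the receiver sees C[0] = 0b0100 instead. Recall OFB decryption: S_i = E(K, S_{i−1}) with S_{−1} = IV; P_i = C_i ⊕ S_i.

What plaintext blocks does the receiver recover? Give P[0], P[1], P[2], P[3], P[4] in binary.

P[0] = 0b1101, P[1] = 0b0011, P[2] = 0b1100, P[3] = 0b1110, P[4] = 0b1111

Only C[0] changed, to 0b0100. In OFB, a change in C_i flips the same bit in P_i only; the keystream is unaffected. Decrypting the received ciphertext:
P[0]: S = E(K, 0b0010) = 0b1001; 0b0100 ⊕ 0b1001 = 0b1101.
P[1]: S = E(K, 0b1001) = 0b0100; 0b0111 ⊕ 0b0100 = 0b0011.
P[2]: S = E(K, 0b0100) = 0b1010; 0b0110 ⊕ 0b1010 = 0b1100.
P[3]: S = E(K, 0b1010) = 0b1101; 0b0011 ⊕ 0b1101 = 0b1110.
P[4]: S = E(K, 0b1101) = 0b0110; 0b1001 ⊕ 0b0110 = 0b1111.
Blocks that differ from the original plaintext: P[0].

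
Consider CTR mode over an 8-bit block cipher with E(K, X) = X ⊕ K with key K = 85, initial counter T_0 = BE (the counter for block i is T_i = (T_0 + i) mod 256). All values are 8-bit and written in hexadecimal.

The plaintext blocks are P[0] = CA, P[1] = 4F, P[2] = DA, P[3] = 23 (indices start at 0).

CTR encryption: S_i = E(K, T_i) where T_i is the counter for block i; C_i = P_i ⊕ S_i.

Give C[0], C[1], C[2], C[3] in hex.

C[0] = F1, C[1] = 75, C[2] = 9F, C[3] = 67

C[0]: T = BE, S = E(K, T) = 3B; CA ⊕ 3B = F1.
C[1]: T = BF, S = E(K, T) = 3A; 4F ⊕ 3A = 75.
C[2]: T = C0, S = E(K, T) = 45; DA ⊕ 45 = 9F.
C[3]: T = C1, S = E(K, T) = 44; 23 ⊕ 44 = 67.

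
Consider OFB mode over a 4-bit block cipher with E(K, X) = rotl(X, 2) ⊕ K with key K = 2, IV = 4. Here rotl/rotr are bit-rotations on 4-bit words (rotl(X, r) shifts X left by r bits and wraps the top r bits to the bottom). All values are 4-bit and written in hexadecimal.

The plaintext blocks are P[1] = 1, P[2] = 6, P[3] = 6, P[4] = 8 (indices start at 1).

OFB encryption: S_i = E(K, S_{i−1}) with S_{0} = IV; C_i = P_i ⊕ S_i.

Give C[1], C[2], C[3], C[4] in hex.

C[1] = 2, C[2] = 8, C[3] = F, C[4] = C

C[1]: S = E(K, 4) = 3; 1 ⊕ 3 = 2.
C[2]: S = E(K, 3) = E; 6 ⊕ E = 8.
C[3]: S = E(K, E) = 9; 6 ⊕ 9 = F.
C[4]: S = E(K, 9) = 4; 8 ⊕ 4 = C.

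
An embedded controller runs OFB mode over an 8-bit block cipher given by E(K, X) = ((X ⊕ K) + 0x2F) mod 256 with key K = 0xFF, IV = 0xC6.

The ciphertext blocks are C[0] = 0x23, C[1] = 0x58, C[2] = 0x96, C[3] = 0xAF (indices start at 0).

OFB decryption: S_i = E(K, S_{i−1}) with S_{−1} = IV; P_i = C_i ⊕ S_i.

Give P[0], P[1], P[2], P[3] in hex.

P[0]: S = E(K, 0xC6) = 0x68; 0x23 ⊕ 0x68 = 0x4B.
P[1]: S = E(K, 0x68) = 0xC6; 0x58 ⊕ 0xC6 = 0x9E.
P[2]: S = E(K, 0xC6) = 0x68; 0x96 ⊕ 0x68 = 0xFE.
P[3]: S = E(K, 0x68) = 0xC6; 0xAF ⊕ 0xC6 = 0x69.

P[0] = 0x4B, P[1] = 0x9E, P[2] = 0xFE, P[3] = 0x69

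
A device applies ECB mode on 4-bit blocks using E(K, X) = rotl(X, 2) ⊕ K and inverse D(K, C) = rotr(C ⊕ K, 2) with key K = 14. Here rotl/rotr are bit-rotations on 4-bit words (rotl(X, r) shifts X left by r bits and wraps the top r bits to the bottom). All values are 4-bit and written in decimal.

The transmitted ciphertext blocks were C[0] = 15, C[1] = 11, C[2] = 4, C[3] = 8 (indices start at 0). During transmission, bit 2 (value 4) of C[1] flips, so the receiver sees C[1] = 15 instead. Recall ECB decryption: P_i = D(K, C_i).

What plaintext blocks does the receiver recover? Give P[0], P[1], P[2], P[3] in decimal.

Only C[1] changed, to 15. In ECB, a change in C_i affects only P_i. Decrypting the received ciphertext:
P[0]: D(K, 15) = 4.
P[1]: D(K, 15) = 4.
P[2]: D(K, 4) = 10.
P[3]: D(K, 8) = 9.
Blocks that differ from the original plaintext: P[1].

P[0] = 4, P[1] = 4, P[2] = 10, P[3] = 9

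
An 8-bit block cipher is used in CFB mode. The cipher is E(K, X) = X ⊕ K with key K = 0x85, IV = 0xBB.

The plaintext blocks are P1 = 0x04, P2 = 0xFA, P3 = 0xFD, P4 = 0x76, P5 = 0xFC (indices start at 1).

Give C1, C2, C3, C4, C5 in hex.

CFB encryption: C_i = P_i ⊕ E(K, C_{i−1}), with C_{0} = IV.
C1: E(K, 0xBB) = 0x3E; 0x04 ⊕ 0x3E = 0x3A.
C2: E(K, 0x3A) = 0xBF; 0xFA ⊕ 0xBF = 0x45.
C3: E(K, 0x45) = 0xC0; 0xFD ⊕ 0xC0 = 0x3D.
C4: E(K, 0x3D) = 0xB8; 0x76 ⊕ 0xB8 = 0xCE.
C5: E(K, 0xCE) = 0x4B; 0xFC ⊕ 0x4B = 0xB7.

C1 = 0x3A, C2 = 0x45, C3 = 0x3D, C4 = 0xCE, C5 = 0xB7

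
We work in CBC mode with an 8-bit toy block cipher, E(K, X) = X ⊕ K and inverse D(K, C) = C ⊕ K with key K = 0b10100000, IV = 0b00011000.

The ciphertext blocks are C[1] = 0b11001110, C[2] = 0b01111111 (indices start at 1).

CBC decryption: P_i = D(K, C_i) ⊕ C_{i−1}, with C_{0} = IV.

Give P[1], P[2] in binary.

P[1]: D(K, 0b11001110) = 0b01101110; 0b01101110 ⊕ 0b00011000 = 0b01110110.
P[2]: D(K, 0b01111111) = 0b11011111; 0b11011111 ⊕ 0b11001110 = 0b00010001.

P[1] = 0b01110110, P[2] = 0b00010001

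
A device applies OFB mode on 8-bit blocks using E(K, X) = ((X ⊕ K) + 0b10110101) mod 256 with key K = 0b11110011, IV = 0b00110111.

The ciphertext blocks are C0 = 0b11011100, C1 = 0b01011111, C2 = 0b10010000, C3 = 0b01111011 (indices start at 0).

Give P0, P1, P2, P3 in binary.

OFB decryption: S_i = E(K, S_{i−1}) with S_{−1} = IV; P_i = C_i ⊕ S_i.
P0: S = E(K, 0b00110111) = 0b01111001; 0b11011100 ⊕ 0b01111001 = 0b10100101.
P1: S = E(K, 0b01111001) = 0b00111111; 0b01011111 ⊕ 0b00111111 = 0b01100000.
P2: S = E(K, 0b00111111) = 0b10000001; 0b10010000 ⊕ 0b10000001 = 0b00010001.
P3: S = E(K, 0b10000001) = 0b00100111; 0b01111011 ⊕ 0b00100111 = 0b01011100.

P0 = 0b10100101, P1 = 0b01100000, P2 = 0b00010001, P3 = 0b01011100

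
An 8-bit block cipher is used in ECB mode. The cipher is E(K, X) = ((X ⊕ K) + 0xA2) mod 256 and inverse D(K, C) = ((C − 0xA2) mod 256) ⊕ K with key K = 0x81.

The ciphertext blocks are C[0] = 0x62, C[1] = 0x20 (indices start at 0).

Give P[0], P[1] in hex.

P[0] = 0x41, P[1] = 0xFF

ECB decryption: P_i = D(K, C_i).
P[0]: D(K, 0x62) = 0x41.
P[1]: D(K, 0x20) = 0xFF.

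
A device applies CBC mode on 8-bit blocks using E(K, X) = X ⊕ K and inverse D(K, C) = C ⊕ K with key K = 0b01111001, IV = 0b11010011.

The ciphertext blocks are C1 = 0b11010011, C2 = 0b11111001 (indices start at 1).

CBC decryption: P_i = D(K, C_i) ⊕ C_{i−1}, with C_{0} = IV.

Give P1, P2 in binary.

P1: D(K, 0b11010011) = 0b10101010; 0b10101010 ⊕ 0b11010011 = 0b01111001.
P2: D(K, 0b11111001) = 0b10000000; 0b10000000 ⊕ 0b11010011 = 0b01010011.

P1 = 0b01111001, P2 = 0b01010011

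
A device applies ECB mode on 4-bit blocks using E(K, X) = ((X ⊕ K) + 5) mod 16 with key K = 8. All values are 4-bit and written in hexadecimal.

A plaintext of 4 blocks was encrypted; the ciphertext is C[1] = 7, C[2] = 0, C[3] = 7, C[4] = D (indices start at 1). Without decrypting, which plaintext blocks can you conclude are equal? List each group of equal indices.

P[1] = P[3]

ECB encrypts each block independently with the same key, so equal ciphertext blocks imply equal plaintext blocks.
C[1] = C[3] = 7, so P[1] = P[3].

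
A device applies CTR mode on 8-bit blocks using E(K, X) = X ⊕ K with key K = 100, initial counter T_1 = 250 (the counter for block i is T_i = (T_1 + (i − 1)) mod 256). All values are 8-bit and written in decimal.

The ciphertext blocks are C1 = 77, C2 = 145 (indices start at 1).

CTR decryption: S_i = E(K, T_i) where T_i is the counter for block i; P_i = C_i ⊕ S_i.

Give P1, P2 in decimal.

P1 = 211, P2 = 14

P1: T = 250, S = E(K, T) = 158; 77 ⊕ 158 = 211.
P2: T = 251, S = E(K, T) = 159; 145 ⊕ 159 = 14.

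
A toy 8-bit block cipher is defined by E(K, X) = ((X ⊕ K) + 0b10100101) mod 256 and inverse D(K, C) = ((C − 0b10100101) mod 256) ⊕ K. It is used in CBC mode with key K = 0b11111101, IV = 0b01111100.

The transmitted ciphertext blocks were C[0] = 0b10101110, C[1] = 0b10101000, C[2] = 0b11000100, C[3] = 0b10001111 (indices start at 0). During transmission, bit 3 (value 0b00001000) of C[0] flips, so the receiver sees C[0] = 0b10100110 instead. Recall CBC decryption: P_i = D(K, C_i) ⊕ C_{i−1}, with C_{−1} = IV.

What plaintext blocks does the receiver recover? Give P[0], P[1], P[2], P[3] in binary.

Only C[0] changed, to 0b10100110. In CBC, a change in C_i garbles P_i and flips the same bit in P_{i+1}. Decrypting the received ciphertext:
P[0]: D(K, 0b10100110) = 0b11111100; 0b11111100 ⊕ 0b01111100 = 0b10000000.
P[1]: D(K, 0b10101000) = 0b11111110; 0b11111110 ⊕ 0b10100110 = 0b01011000.
P[2]: D(K, 0b11000100) = 0b11100010; 0b11100010 ⊕ 0b10101000 = 0b01001010.
P[3]: D(K, 0b10001111) = 0b00010111; 0b00010111 ⊕ 0b11000100 = 0b11010011.
Blocks that differ from the original plaintext: P[0], P[1].

P[0] = 0b10000000, P[1] = 0b01011000, P[2] = 0b01001010, P[3] = 0b11010011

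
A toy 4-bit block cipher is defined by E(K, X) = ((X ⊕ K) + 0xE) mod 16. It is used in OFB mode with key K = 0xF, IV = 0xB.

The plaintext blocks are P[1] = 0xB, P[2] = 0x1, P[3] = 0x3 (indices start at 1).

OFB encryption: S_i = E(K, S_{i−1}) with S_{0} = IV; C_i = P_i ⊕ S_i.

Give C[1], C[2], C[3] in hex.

C[1]: S = E(K, 0xB) = 0x2; 0xB ⊕ 0x2 = 0x9.
C[2]: S = E(K, 0x2) = 0xB; 0x1 ⊕ 0xB = 0xA.
C[3]: S = E(K, 0xB) = 0x2; 0x3 ⊕ 0x2 = 0x1.

C[1] = 0x9, C[2] = 0xA, C[3] = 0x1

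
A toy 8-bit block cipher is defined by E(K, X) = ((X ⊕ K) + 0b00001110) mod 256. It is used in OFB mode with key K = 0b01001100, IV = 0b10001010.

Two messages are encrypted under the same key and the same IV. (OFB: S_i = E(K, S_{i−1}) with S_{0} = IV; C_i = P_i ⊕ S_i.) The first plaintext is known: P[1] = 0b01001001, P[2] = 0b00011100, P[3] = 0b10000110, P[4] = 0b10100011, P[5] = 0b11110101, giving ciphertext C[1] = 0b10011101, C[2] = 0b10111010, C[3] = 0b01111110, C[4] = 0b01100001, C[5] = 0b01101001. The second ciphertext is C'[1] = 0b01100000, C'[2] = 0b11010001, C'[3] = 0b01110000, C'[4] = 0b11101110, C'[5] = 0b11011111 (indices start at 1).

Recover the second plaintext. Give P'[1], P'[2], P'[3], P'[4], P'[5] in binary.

P'[1] = 0b10110100, P'[2] = 0b01110111, P'[3] = 0b10001000, P'[4] = 0b00101100, P'[5] = 0b01000011

In OFB with a reused IV, both messages share the same keystream S_i, so C_i ⊕ C'_i = P_i ⊕ P'_i and thus P'_i = P_i ⊕ C_i ⊕ C'_i.
P'[1]: 0b01001001 ⊕ 0b10011101 ⊕ 0b01100000 = 0b10110100.
P'[2]: 0b00011100 ⊕ 0b10111010 ⊕ 0b11010001 = 0b01110111.
P'[3]: 0b10000110 ⊕ 0b01111110 ⊕ 0b01110000 = 0b10001000.
P'[4]: 0b10100011 ⊕ 0b01100001 ⊕ 0b11101110 = 0b00101100.
P'[5]: 0b11110101 ⊕ 0b01101001 ⊕ 0b11011111 = 0b01000011.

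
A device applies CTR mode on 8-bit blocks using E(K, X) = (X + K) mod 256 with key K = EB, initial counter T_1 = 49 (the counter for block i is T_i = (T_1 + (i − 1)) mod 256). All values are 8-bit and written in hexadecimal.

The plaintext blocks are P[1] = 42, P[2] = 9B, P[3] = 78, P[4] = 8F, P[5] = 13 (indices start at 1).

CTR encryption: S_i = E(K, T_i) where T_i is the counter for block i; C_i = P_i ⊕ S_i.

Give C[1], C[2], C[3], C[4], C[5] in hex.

C[1] = 76, C[2] = AE, C[3] = 4E, C[4] = B8, C[5] = 2B

C[1]: T = 49, S = E(K, T) = 34; 42 ⊕ 34 = 76.
C[2]: T = 4A, S = E(K, T) = 35; 9B ⊕ 35 = AE.
C[3]: T = 4B, S = E(K, T) = 36; 78 ⊕ 36 = 4E.
C[4]: T = 4C, S = E(K, T) = 37; 8F ⊕ 37 = B8.
C[5]: T = 4D, S = E(K, T) = 38; 13 ⊕ 38 = 2B.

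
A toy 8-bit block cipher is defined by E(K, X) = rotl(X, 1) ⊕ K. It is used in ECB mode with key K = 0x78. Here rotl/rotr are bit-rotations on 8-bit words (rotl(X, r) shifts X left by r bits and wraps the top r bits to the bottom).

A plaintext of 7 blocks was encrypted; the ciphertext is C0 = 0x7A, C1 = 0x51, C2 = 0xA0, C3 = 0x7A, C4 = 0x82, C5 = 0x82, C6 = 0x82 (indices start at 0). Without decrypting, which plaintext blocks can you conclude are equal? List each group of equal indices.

ECB encrypts each block independently with the same key, so equal ciphertext blocks imply equal plaintext blocks.
C0 = C3 = 0x7A, so P0 = P3.
C4 = C5 = C6 = 0x82, so P4 = P5 = P6.

P0 = P3; P4 = P5 = P6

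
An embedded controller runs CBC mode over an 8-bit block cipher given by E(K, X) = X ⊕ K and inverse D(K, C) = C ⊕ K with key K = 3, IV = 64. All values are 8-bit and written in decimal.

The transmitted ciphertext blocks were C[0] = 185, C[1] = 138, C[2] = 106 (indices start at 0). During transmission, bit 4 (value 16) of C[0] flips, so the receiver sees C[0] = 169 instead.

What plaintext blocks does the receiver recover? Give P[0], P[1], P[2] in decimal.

P[0] = 234, P[1] = 32, P[2] = 227

CBC decryption: P_i = D(K, C_i) ⊕ C_{i−1}, with C_{−1} = IV.
Only C[0] changed, to 169. In CBC, a change in C_i garbles P_i and flips the same bit in P_{i+1}. Decrypting the received ciphertext:
P[0]: D(K, 169) = 170; 170 ⊕ 64 = 234.
P[1]: D(K, 138) = 137; 137 ⊕ 169 = 32.
P[2]: D(K, 106) = 105; 105 ⊕ 138 = 227.
Blocks that differ from the original plaintext: P[0], P[1].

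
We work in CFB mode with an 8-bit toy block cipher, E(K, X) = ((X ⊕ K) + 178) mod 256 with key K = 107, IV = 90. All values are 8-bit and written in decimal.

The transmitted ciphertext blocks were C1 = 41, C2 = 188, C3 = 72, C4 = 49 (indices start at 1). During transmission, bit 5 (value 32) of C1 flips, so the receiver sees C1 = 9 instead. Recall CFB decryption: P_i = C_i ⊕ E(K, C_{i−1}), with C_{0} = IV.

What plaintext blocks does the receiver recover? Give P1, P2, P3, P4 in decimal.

Only C1 changed, to 9. In CFB, a change in C_i flips the same bit in P_i and garbles P_{i+1}. Decrypting the received ciphertext:
P1: E(K, 90) = 227; 9 ⊕ 227 = 234.
P2: E(K, 9) = 20; 188 ⊕ 20 = 168.
P3: E(K, 188) = 137; 72 ⊕ 137 = 193.
P4: E(K, 72) = 213; 49 ⊕ 213 = 228.
Blocks that differ from the original plaintext: P1, P2.

P1 = 234, P2 = 168, P3 = 193, P4 = 228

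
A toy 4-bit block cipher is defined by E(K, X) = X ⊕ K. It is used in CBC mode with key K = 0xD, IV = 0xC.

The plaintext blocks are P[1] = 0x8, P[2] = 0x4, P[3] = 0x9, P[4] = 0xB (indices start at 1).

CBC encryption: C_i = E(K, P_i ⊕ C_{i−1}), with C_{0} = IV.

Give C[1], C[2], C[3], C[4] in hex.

C[1] = 0x9, C[2] = 0x0, C[3] = 0x4, C[4] = 0x2

C[1]: P[1] ⊕ 0xC = 0x4; E(K, 0x4) = 0x9.
C[2]: P[2] ⊕ 0x9 = 0xD; E(K, 0xD) = 0x0.
C[3]: P[3] ⊕ 0x0 = 0x9; E(K, 0x9) = 0x4.
C[4]: P[4] ⊕ 0x4 = 0xF; E(K, 0xF) = 0x2.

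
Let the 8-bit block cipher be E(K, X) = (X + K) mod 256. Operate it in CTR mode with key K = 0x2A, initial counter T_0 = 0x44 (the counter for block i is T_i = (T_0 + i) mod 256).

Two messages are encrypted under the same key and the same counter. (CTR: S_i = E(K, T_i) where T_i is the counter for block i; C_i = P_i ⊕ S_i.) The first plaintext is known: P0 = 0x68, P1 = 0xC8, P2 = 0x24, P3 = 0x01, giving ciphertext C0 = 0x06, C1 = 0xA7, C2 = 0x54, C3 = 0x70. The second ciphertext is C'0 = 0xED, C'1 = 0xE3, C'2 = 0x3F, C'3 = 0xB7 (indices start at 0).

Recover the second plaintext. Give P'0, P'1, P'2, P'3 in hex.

P'0 = 0x83, P'1 = 0x8C, P'2 = 0x4F, P'3 = 0xC6

In CTR with a reused counter, both messages share the same keystream S_i, so C_i ⊕ C'_i = P_i ⊕ P'_i and thus P'_i = P_i ⊕ C_i ⊕ C'_i.
P'0: 0x68 ⊕ 0x06 ⊕ 0xED = 0x83.
P'1: 0xC8 ⊕ 0xA7 ⊕ 0xE3 = 0x8C.
P'2: 0x24 ⊕ 0x54 ⊕ 0x3F = 0x4F.
P'3: 0x01 ⊕ 0x70 ⊕ 0xB7 = 0xC6.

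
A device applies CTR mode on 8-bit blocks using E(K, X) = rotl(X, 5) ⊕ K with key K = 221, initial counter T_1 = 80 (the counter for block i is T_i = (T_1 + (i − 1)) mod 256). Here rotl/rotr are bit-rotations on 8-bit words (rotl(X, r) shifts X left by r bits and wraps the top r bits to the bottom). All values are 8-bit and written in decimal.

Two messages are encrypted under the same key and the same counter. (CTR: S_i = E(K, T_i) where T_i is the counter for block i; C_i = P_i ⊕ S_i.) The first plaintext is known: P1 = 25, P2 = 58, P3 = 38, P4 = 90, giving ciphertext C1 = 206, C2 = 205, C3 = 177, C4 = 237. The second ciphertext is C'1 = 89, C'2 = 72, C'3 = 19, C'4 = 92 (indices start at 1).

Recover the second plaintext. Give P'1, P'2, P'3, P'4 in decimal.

In CTR with a reused counter, both messages share the same keystream S_i, so C_i ⊕ C'_i = P_i ⊕ P'_i and thus P'_i = P_i ⊕ C_i ⊕ C'_i.
P'1: 25 ⊕ 206 ⊕ 89 = 142.
P'2: 58 ⊕ 205 ⊕ 72 = 191.
P'3: 38 ⊕ 177 ⊕ 19 = 132.
P'4: 90 ⊕ 237 ⊕ 92 = 235.

P'1 = 142, P'2 = 191, P'3 = 132, P'4 = 235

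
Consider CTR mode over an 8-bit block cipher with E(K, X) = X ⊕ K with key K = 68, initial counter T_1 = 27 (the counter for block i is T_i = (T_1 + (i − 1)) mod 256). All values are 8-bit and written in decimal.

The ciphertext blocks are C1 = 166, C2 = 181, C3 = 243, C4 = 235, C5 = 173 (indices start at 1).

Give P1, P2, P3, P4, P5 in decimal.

P1 = 249, P2 = 237, P3 = 170, P4 = 177, P5 = 246

CTR decryption: S_i = E(K, T_i) where T_i is the counter for block i; P_i = C_i ⊕ S_i.
P1: T = 27, S = E(K, T) = 95; 166 ⊕ 95 = 249.
P2: T = 28, S = E(K, T) = 88; 181 ⊕ 88 = 237.
P3: T = 29, S = E(K, T) = 89; 243 ⊕ 89 = 170.
P4: T = 30, S = E(K, T) = 90; 235 ⊕ 90 = 177.
P5: T = 31, S = E(K, T) = 91; 173 ⊕ 91 = 246.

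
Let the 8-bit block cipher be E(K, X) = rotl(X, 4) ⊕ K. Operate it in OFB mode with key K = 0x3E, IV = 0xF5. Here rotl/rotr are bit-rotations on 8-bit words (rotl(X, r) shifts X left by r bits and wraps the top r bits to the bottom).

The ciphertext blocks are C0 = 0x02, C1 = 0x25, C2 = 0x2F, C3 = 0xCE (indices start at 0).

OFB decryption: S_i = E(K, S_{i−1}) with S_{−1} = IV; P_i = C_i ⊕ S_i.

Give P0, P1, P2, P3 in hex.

P0 = 0x63, P1 = 0x0D, P2 = 0x93, P3 = 0x3B

P0: S = E(K, 0xF5) = 0x61; 0x02 ⊕ 0x61 = 0x63.
P1: S = E(K, 0x61) = 0x28; 0x25 ⊕ 0x28 = 0x0D.
P2: S = E(K, 0x28) = 0xBC; 0x2F ⊕ 0xBC = 0x93.
P3: S = E(K, 0xBC) = 0xF5; 0xCE ⊕ 0xF5 = 0x3B.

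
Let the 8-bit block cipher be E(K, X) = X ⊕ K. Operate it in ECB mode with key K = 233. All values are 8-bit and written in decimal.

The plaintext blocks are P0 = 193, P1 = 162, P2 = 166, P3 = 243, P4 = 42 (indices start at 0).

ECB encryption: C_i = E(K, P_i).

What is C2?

C2: E(K, 166) = 79.

C2 = 79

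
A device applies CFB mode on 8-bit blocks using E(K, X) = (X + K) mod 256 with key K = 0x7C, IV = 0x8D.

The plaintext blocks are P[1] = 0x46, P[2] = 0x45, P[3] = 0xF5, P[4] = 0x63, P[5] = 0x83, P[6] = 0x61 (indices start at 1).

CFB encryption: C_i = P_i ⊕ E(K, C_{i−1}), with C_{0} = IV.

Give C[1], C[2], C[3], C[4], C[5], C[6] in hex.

C[1]: E(K, 0x8D) = 0x09; 0x46 ⊕ 0x09 = 0x4F.
C[2]: E(K, 0x4F) = 0xCB; 0x45 ⊕ 0xCB = 0x8E.
C[3]: E(K, 0x8E) = 0x0A; 0xF5 ⊕ 0x0A = 0xFF.
C[4]: E(K, 0xFF) = 0x7B; 0x63 ⊕ 0x7B = 0x18.
C[5]: E(K, 0x18) = 0x94; 0x83 ⊕ 0x94 = 0x17.
C[6]: E(K, 0x17) = 0x93; 0x61 ⊕ 0x93 = 0xF2.

C[1] = 0x4F, C[2] = 0x8E, C[3] = 0xFF, C[4] = 0x18, C[5] = 0x17, C[6] = 0xF2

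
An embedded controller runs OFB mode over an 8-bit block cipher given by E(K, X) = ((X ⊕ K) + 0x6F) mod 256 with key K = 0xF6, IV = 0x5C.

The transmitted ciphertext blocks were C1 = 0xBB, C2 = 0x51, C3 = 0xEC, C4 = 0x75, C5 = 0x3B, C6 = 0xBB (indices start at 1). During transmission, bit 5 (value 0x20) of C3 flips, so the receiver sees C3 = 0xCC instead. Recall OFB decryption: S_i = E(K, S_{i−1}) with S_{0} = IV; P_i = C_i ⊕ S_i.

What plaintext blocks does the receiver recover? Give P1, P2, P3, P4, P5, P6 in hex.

Only C3 changed, to 0xCC. In OFB, a change in C_i flips the same bit in P_i only; the keystream is unaffected. Decrypting the received ciphertext:
P1: S = E(K, 0x5C) = 0x19; 0xBB ⊕ 0x19 = 0xA2.
P2: S = E(K, 0x19) = 0x5E; 0x51 ⊕ 0x5E = 0x0F.
P3: S = E(K, 0x5E) = 0x17; 0xCC ⊕ 0x17 = 0xDB.
P4: S = E(K, 0x17) = 0x50; 0x75 ⊕ 0x50 = 0x25.
P5: S = E(K, 0x50) = 0x15; 0x3B ⊕ 0x15 = 0x2E.
P6: S = E(K, 0x15) = 0x52; 0xBB ⊕ 0x52 = 0xE9.
Blocks that differ from the original plaintext: P3.

P1 = 0xA2, P2 = 0x0F, P3 = 0xDB, P4 = 0x25, P5 = 0x2E, P6 = 0xE9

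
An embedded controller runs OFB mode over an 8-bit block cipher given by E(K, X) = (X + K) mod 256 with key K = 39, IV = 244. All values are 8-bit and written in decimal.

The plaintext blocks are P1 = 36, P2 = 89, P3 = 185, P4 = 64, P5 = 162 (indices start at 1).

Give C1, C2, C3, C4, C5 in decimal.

OFB encryption: S_i = E(K, S_{i−1}) with S_{0} = IV; C_i = P_i ⊕ S_i.
C1: S = E(K, 244) = 27; 36 ⊕ 27 = 63.
C2: S = E(K, 27) = 66; 89 ⊕ 66 = 27.
C3: S = E(K, 66) = 105; 185 ⊕ 105 = 208.
C4: S = E(K, 105) = 144; 64 ⊕ 144 = 208.
C5: S = E(K, 144) = 183; 162 ⊕ 183 = 21.

C1 = 63, C2 = 27, C3 = 208, C4 = 208, C5 = 21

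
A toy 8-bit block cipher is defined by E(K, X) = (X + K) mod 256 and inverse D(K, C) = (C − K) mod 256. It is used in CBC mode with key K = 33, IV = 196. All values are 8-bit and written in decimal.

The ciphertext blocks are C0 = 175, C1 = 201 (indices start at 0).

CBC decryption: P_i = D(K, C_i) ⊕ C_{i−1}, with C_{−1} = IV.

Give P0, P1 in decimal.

P0: D(K, 175) = 142; 142 ⊕ 196 = 74.
P1: D(K, 201) = 168; 168 ⊕ 175 = 7.

P0 = 74, P1 = 7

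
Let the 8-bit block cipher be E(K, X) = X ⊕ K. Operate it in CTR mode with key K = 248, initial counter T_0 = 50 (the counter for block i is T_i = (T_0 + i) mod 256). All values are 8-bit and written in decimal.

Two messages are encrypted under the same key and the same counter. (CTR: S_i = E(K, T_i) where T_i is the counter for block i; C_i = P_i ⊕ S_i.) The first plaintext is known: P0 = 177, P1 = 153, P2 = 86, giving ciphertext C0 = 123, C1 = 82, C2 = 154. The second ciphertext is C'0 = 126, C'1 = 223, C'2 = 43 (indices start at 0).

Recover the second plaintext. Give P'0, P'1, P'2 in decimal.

In CTR with a reused counter, both messages share the same keystream S_i, so C_i ⊕ C'_i = P_i ⊕ P'_i and thus P'_i = P_i ⊕ C_i ⊕ C'_i.
P'0: 177 ⊕ 123 ⊕ 126 = 180.
P'1: 153 ⊕ 82 ⊕ 223 = 20.
P'2: 86 ⊕ 154 ⊕ 43 = 231.

P'0 = 180, P'1 = 20, P'2 = 231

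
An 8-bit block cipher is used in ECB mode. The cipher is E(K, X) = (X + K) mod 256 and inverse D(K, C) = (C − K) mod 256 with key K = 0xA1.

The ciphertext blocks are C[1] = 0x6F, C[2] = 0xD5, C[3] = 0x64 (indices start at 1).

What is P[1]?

ECB decryption: P_i = D(K, C_i).
P[1]: D(K, 0x6F) = 0xCE.

P[1] = 0xCE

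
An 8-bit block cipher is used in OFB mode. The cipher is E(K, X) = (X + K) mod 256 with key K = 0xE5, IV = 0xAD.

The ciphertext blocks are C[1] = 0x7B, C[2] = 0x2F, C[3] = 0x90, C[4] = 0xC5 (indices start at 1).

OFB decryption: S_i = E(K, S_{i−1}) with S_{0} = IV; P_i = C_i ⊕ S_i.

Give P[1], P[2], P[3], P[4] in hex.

P[1]: S = E(K, 0xAD) = 0x92; 0x7B ⊕ 0x92 = 0xE9.
P[2]: S = E(K, 0x92) = 0x77; 0x2F ⊕ 0x77 = 0x58.
P[3]: S = E(K, 0x77) = 0x5C; 0x90 ⊕ 0x5C = 0xCC.
P[4]: S = E(K, 0x5C) = 0x41; 0xC5 ⊕ 0x41 = 0x84.

P[1] = 0xE9, P[2] = 0x58, P[3] = 0xCC, P[4] = 0x84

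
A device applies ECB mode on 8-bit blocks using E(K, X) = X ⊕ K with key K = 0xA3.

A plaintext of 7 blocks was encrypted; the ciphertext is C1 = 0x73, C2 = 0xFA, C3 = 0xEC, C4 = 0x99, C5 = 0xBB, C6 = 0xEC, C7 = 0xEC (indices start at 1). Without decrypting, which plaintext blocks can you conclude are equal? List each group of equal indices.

P3 = P6 = P7

ECB encrypts each block independently with the same key, so equal ciphertext blocks imply equal plaintext blocks.
C3 = C6 = C7 = 0xEC, so P3 = P6 = P7.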